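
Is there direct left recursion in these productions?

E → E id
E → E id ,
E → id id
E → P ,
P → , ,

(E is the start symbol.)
Yes, E is left-recursive

Direct left recursion occurs when N → N α for some non-terminal N (the right-hand side begins with the left-hand side itself).

E → E id: LEFT RECURSIVE (starts with E)
E → E id ,: LEFT RECURSIVE (starts with E)
E → id id: starts with id
E → P ,: starts with P
P → , ,: starts with ','

The grammar has direct left recursion on: E.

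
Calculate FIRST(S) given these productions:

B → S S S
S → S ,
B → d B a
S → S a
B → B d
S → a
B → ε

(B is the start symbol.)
{ 'a' }

To compute FIRST(S), examine every production with S on the left-hand side, reading each right-hand side left to right until a non-nullable symbol is reached.

From S → S ,:
  - S is the symbol being defined: contributes nothing new
    S is not nullable, so stop
From S → S a:
  - S is the symbol being defined: contributes nothing new
    S is not nullable, so stop
From S → a:
  - a is a terminal: add 'a' and stop

Collecting: FIRST(S) = { 'a' }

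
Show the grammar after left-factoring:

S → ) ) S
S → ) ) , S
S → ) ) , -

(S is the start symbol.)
Left-factoring transforms A → αβ₁ | αβ₂ into A → αA' and A' → β₁ | β₂
(α is the longest common prefix among the alternatives). Repeat until
no nonterminal has two alternatives with a common prefix.

Round 1: S has alternatives sharing prefix ') )'. Introduce S': S → ) ) S'
  Add: S' → S
  Add: S' → , S
  Add: S' → , -

Round 2: S' has alternatives sharing prefix ','. Introduce S'': S' → , S''
  Add: S'' → S
  Add: S'' → -

No remaining common prefixes — done.

Resulting grammar:
S → ) ) S'
S' → S
S' → , S''
S'' → S
S'' → -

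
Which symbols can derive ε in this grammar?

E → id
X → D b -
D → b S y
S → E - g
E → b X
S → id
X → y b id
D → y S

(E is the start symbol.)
A non-terminal is nullable if it can derive ε (the empty string): either it has an ε-production, or it has a production whose right-hand side consists entirely of nullable non-terminals.

There are no ε-productions, so no non-terminal can derive ε.
No non-terminals are nullable.

Answer: None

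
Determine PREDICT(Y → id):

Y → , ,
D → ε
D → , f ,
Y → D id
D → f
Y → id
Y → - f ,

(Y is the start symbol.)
PREDICT(Y → id) = (FIRST(RHS) \ {ε}) ∪ (FOLLOW(Y) if ε ∈ FIRST(RHS), i.e. RHS ⇒* ε)
FIRST(id) = { 'id' }
ε ∉ FIRST(id), so FOLLOW(Y) is not added.
PREDICT(Y → id) = { 'id' }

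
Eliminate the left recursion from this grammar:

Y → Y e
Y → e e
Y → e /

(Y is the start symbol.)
Y → e e Y'
Y → e / Y'
Y' → e Y'
Y' → ε

Y is directly left-recursive. The standard transformation for
  A → A α₁ | ... | A α_m | β₁ | ... | β_n
is
  A  → β₁ A' | ... | β_n A'
  A' → α₁ A' | ... | α_m A' | ε

Y → e e becomes Y → e e Y'
Y → e / becomes Y → e / Y'
Y → Y e becomes Y' → e Y'
Add Y' → ε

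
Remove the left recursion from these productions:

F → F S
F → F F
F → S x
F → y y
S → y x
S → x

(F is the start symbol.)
F is directly left-recursive. The standard transformation for
  A → A α₁ | ... | A α_m | β₁ | ... | β_n
is
  A  → β₁ A' | ... | β_n A'
  A' → α₁ A' | ... | α_m A' | ε

F → S x becomes F → S x F'
F → y y becomes F → y y F'
F → F S becomes F' → S F'
F → F F becomes F' → F F'
Add F' → ε

Productions for other non-terminals are unchanged:
  S → y x
  S → x

Resulting grammar:
F → S x F'
F → y y F'
F' → S F'
F' → F F'
F' → ε
S → y x
S → x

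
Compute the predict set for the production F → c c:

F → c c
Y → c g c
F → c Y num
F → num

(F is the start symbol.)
PREDICT(F → c c) = (FIRST(RHS) \ {ε}) ∪ (FOLLOW(F) if ε ∈ FIRST(RHS), i.e. RHS ⇒* ε)
FIRST(c c) = { 'c' }
ε ∉ FIRST(c c), so FOLLOW(F) is not added.
PREDICT(F → c c) = { 'c' }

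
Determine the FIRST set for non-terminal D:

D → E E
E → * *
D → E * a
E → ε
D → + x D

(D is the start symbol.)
{ '*', '+', ε }

FIRST sets of the other non-terminals involved (by the same procedure, iterated to a fixed point):
  FIRST(E) = { '*', ε }

From D → E E:
  - E is a non-terminal: add FIRST(E) \ {ε} = { '*' }
    E is nullable, so continue to the next symbol
  - E is a non-terminal: add FIRST(E) \ {ε} = { '*' }
    E is nullable and nothing follows, so the whole right-hand side can vanish: ε ∈ FIRST(D)
From D → E * a:
  - E is a non-terminal: add FIRST(E) \ {ε} = { '*' }
    E is nullable, so continue to the next symbol
  - '*' is a terminal: add '*' and stop
From D → + x D:
  - '+' is a terminal: add '+' and stop

Collecting: FIRST(D) = { '*', '+', ε }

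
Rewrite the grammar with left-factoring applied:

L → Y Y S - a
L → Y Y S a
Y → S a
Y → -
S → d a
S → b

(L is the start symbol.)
L → Y Y S L'
L' → - a
L' → a
Y → S a
Y → -
S → d a
S → b

Left-factoring transforms A → αβ₁ | αβ₂ into A → αA' and A' → β₁ | β₂
(α is the longest common prefix among the alternatives). Repeat until
no nonterminal has two alternatives with a common prefix.

Round 1: L has alternatives sharing prefix 'Y Y S'. Introduce L': L → Y Y S L'
  Add: L' → - a
  Add: L' → a

No remaining common prefixes — done.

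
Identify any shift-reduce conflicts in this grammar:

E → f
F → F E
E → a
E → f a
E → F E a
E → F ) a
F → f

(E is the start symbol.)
Augment with E' → E and build the canonical LR(0) collection (I0 = CLOSURE({[E' → . E]}), then GOTO on every symbol after a dot until no new states appear). It has 10 states:
  I0: { [E → . F ) a], [E → . F E a], [E → . a], [E → . f a], [E → . f], [E' → . E], [F → . F E], [F → . f] }  — shift
  I1: { [E' → E .] }  — accept
  I2: { [E → . F ) a], [E → . F E a], [E → . a], [E → . f a], [E → . f], [E → F . ) a], [E → F . E a], [F → . F E], [F → . f], [F → F . E] }  — shift
  I3: { [E → a .] }  — reduce
  I4: { [E → f . a], [E → f .], [F → f .] }  — shift, 2 reduces
  I5: { [E → f a .] }  — reduce
  I6: { [E → F ) . a] }  — shift
  I7: { [E → F E . a], [F → F E .] }  — shift, reduce
  I8: { [E → F E a .] }  — reduce
  I9: { [E → F ) a .] }  — reduce

I4 contains reduce items [E → f .], [F → f .] and shift item [E → f . a] — shift-reduce conflict.
I7 contains reduce item [F → F E .] and shift item [E → F E . a] — shift-reduce conflict.

Answer: Yes — I4: [E → f .] vs [E → f . a]; I7: [F → F E .] vs [E → F E . a]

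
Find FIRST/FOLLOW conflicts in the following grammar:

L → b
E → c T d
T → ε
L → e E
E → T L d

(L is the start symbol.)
Nullable non-terminals: T.
T has a nullable alternative but only one production, so nothing to check.

E, L have no nullable alternative, so no FIRST/FOLLOW check is needed there.

No FIRST/FOLLOW conflicts found.

Answer: No FIRST/FOLLOW conflicts.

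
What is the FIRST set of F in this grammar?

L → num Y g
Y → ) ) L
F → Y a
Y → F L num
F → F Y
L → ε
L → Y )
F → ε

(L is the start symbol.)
FIRST sets of the other non-terminals involved (by the same procedure, iterated to a fixed point):
  FIRST(Y) = { ')', 'num' }

From F → Y a:
  - Y is a non-terminal: add FIRST(Y) \ {ε} = { ')', 'num' }
    Y is not nullable, so stop
From F → F Y:
  - F is the symbol being defined: contributes nothing new
    F is nullable, so continue to the next symbol
  - Y is a non-terminal: add FIRST(Y) \ {ε} = { ')', 'num' }
    Y is not nullable, so stop
From F → ε:
  - ε-production, so ε ∈ FIRST(F)

Collecting: FIRST(F) = { ')', 'num', ε }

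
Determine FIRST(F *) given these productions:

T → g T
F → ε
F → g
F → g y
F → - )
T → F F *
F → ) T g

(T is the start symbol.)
{ ')', '*', '-', 'g' }

FIRST sets of the non-terminals involved (from the grammar, by fixed-point iteration):
  FIRST(F) = { ')', '-', 'g', ε }

To compute FIRST(F *), process the symbols left to right:
Symbol F is a non-terminal. Add FIRST(F) \ {ε} = { ')', '-', 'g' }
F is nullable (ε ∈ FIRST(F)), continue to the next symbol.
Symbol * is a terminal. Add '*' and stop.
FIRST(F *) = { ')', '*', '-', 'g' }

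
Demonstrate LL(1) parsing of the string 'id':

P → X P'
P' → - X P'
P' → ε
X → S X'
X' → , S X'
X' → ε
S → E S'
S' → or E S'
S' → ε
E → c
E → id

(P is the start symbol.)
LL(1) parsing maintains a stack (initially the start symbol over $) and the input. At each step: if the stack top is a terminal, match it against the current input token; if it is a non-terminal N, replace it with the RHS of M[N, lookahead] (the unique production whose predict set contains the lookahead).

Stack is shown with the top on the left.

Stack          Input  Action
----------------------------
P $            id $   output P → X P'
X P' $         id $   output X → S X'
S X' P' $      id $   output S → E S'
E S' X' P' $   id $   output E → id
id S' X' P' $  id $   match 'id'
S' X' P' $     $      output S' → ε
X' P' $        $      output X' → ε
P' $           $      output P' → ε
$              $      accept

The string is accepted.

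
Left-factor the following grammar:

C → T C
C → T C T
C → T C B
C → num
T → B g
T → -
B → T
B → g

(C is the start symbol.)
C → T C C'
C' → ε
C' → T
C' → B
C → num
T → B g
T → -
B → T
B → g

Left-factoring transforms A → αβ₁ | αβ₂ into A → αA' and A' → β₁ | β₂
(α is the longest common prefix among the alternatives). Repeat until
no nonterminal has two alternatives with a common prefix.

Round 1: C has alternatives sharing prefix 'T C'. Introduce C': C → T C C'
  Add: C' → ε
  Add: C' → T
  Add: C' → B

No remaining common prefixes — done.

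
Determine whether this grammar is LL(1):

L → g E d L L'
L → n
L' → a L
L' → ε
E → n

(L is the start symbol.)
No. Predict set conflict for L': { 'a' }

Relevant sets:
  FOLLOW(L') = { $, 'a' }

For L:
  PREDICT(L → g E d L L') = { 'g' }
  PREDICT(L → n) = { 'n' }
For L':
  PREDICT(L' → a L) = { 'a' }
  PREDICT(L' → ε) = { $, 'a' }
E has a single production, so nothing to check there.

Conflict found: Predict set conflict for L': { 'a' }
The grammar is NOT LL(1).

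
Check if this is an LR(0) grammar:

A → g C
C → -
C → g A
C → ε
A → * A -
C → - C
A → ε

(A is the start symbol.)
No. Shift-reduce conflict between [A → .] and [A → . * A -]

Augment with A' → A and build the canonical LR(0) collection (I0 = CLOSURE({[A' → . A]}), then GOTO on every symbol after a dot until no new states appear). It has 11 states:
  I0: { [A → . * A -], [A → . g C], [A → .], [A' → . A] }  — shift, reduce
  I1: { [A → * . A -], [A → . * A -], [A → . g C], [A → .] }  — shift, reduce
  I2: { [A' → A .] }  — accept
  I3: { [A → g . C], [C → . - C], [C → . -], [C → . g A], [C → .] }  — shift, reduce
  I4: { [C → - . C], [C → - .], [C → . - C], [C → . -], [C → . g A], [C → .] }  — shift, 2 reduces
  I5: { [A → g C .] }  — reduce
  I6: { [A → . * A -], [A → . g C], [A → .], [C → g . A] }  — shift, reduce
  I7: { [C → g A .] }  — reduce
  I8: { [C → - C .] }  — reduce
  I9: { [A → * A . -] }  — shift
  I10: { [A → * A - .] }  — reduce

Conflict in state I0:
  Shift-reduce conflict between [A → .] and [A → . * A -]
So the grammar is NOT LR(0).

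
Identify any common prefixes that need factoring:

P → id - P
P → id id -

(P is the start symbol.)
Yes, P has productions with common prefix 'id'

Left-factoring is needed when two productions for the same non-terminal
share a common prefix on the right-hand side.

Productions for P:
  P → id - P
  P → id id -

Found common prefix 'id' in productions for P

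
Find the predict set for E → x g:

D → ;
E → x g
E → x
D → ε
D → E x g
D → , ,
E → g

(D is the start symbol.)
PREDICT(E → x g) = (FIRST(RHS) \ {ε}) ∪ (FOLLOW(E) if ε ∈ FIRST(RHS), i.e. RHS ⇒* ε)
FIRST(x g) = { 'x' }
ε ∉ FIRST(x g), so FOLLOW(E) is not added.
PREDICT(E → x g) = { 'x' }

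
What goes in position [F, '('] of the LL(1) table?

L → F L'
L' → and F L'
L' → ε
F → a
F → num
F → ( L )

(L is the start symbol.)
F → ( L )

To find M[F, '('], we find productions for F where '(' is in the predict set (PREDICT(N → α) = (FIRST(α) \ {ε}) ∪ (FOLLOW(N) if α ⇒* ε)).

F → a: PREDICT = { 'a' }
F → num: PREDICT = { 'num' }
F → ( L ): PREDICT = { '(' }
  '(' is in predict set, so this production goes in M[F, '(']

M[F, '('] = F → ( L )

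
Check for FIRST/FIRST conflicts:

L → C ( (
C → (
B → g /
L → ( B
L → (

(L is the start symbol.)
Yes. L → C '(' '(' / L → '(' B on { '(' }; L → C '(' '(' / L → '(' on { '(' }; L → '(' B / L → '(' on { '(' }

A FIRST/FIRST conflict occurs when two productions N → α and N → β for the same non-terminal have FIRST(α) ∩ FIRST(β) ≠ ∅ (with ε ∈ FIRST of a nullable right-hand side, so two nullable alternatives also conflict).

FIRST sets of the non-terminals at (or reachable through a nullable prefix from) the front of some alternative:
  FIRST(C) = { '(' }

Productions for L:
  L → C ( (: FIRST = { '(' }
  L → ( B: FIRST = { '(' }
  L → (: FIRST = { '(' }
C, B have only one production, so no FIRST/FIRST conflict is possible there.

Conflict for L: L → C ( ( and L → ( B
  Overlap: { '(' }
Conflict for L: L → C ( ( and L → (
  Overlap: { '(' }
Conflict for L: L → ( B and L → (
  Overlap: { '(' }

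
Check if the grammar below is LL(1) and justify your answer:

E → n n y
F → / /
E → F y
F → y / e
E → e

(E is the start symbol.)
Yes, the grammar is LL(1).

Relevant sets:
  FIRST(F) = { '/', 'y' }

For E:
  PREDICT(E → n n y) = { 'n' }
  PREDICT(E → F y) = { '/', 'y' }
  PREDICT(E → e) = { 'e' }
For F:
  PREDICT(F → '/' '/') = { '/' }
  PREDICT(F → y '/' e) = { 'y' }

All predict sets are disjoint. The grammar IS LL(1).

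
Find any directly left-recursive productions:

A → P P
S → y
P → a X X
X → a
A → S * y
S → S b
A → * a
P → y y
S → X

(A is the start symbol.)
Yes, S is left-recursive

Direct left recursion occurs when N → N α for some non-terminal N (the right-hand side begins with the left-hand side itself).

A → P P: starts with P
S → y: starts with y
P → a X X: starts with a
X → a: starts with a
A → S * y: starts with S
S → S b: LEFT RECURSIVE (starts with S)
A → * a: starts with '*'
P → y y: starts with y
S → X: starts with X

The grammar has direct left recursion on: S.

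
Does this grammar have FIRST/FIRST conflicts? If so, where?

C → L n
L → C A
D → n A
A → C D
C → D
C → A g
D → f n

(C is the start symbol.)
Yes. C → L n / C → D on { 'f', 'n' }; C → L n / C → A g on { 'f', 'n' }; C → D / C → A g on { 'f', 'n' }

A FIRST/FIRST conflict occurs when two productions N → α and N → β for the same non-terminal have FIRST(α) ∩ FIRST(β) ≠ ∅ (with ε ∈ FIRST of a nullable right-hand side, so two nullable alternatives also conflict).

FIRST sets of the non-terminals at (or reachable through a nullable prefix from) the front of some alternative:
  FIRST(L) = { 'f', 'n' }
  FIRST(D) = { 'f', 'n' }
  FIRST(A) = { 'f', 'n' }

Productions for C:
  C → L n: FIRST = { 'f', 'n' }
  C → D: FIRST = { 'f', 'n' }
  C → A g: FIRST = { 'f', 'n' }
Productions for D:
  D → n A: FIRST = { 'n' }
  D → f n: FIRST = { 'f' }
L, A have only one production, so no FIRST/FIRST conflict is possible there.

Conflict for C: C → L n and C → D
  Overlap: { 'f', 'n' }
Conflict for C: C → L n and C → A g
  Overlap: { 'f', 'n' }
Conflict for C: C → D and C → A g
  Overlap: { 'f', 'n' }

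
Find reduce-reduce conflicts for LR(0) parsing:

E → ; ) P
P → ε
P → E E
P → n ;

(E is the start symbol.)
No reduce-reduce conflicts

A reduce-reduce conflict occurs when an LR(0) state has two complete items [A → α .] and [B → β .] — both call for a reduction, and with no lookahead the parser cannot choose between them.

Augment with E' → E and build the canonical LR(0) collection (I0 = CLOSURE({[E' → . E]}), then GOTO on every symbol after a dot until no new states appear). It has 9 states:
  I0: { [E → . ; ) P], [E' → . E] }  — shift
  I1: { [E → ; . ) P] }  — shift
  I2: { [E' → E .] }  — accept
  I3: { [E → . ; ) P], [E → ; ) . P], [P → . E E], [P → . n ;], [P → .] }  — shift, reduce
  I4: { [E → . ; ) P], [P → E . E] }  — shift
  I5: { [E → ; ) P .] }  — reduce
  I6: { [P → n . ;] }  — shift
  I7: { [P → n ; .] }  — reduce
  I8: { [P → E E .] }  — reduce

No state contains more than one complete item.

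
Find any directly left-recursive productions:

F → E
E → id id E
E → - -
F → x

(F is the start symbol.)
Direct left recursion occurs when N → N α for some non-terminal N (the right-hand side begins with the left-hand side itself).

F → E: starts with E
E → id id E: starts with id
E → - -: starts with '-'
F → x: starts with x

No direct left recursion found.

Answer: No direct left recursion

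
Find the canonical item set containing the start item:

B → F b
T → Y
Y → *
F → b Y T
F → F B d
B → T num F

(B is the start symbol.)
First, augment the grammar with B' → B
I₀ = CLOSURE({ [B' → . B] }):
  [B' → . B] has the dot before B: add [B → . F b], [B → . T num F]
  [B → . F b] has the dot before F: add [F → . b Y T], [F → . F B d]
  [B → . T num F] has the dot before T: add [T → . Y]
  [T → . Y] has the dot before Y: add [Y → . *]
No further items can be added.

I₀ = { [B → . F b], [B → . T num F], [B' → . B], [F → . F B d], [F → . b Y T], [T → . Y], [Y → . *] }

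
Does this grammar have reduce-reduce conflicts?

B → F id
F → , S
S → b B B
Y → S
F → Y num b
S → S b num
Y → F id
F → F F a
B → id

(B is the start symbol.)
A reduce-reduce conflict occurs when an LR(0) state has two complete items [A → α .] and [B → β .] — both call for a reduction, and with no lookahead the parser cannot choose between them.

Augment with B' → B and build the canonical LR(0) collection (I0 = CLOSURE({[B' → . B]}), then GOTO on every symbol after a dot until no new states appear). It has 19 states:
  I0: { [B → . F id], [B → . id], [B' → . B], [F → . , S], [F → . F F a], [F → . Y num b], [S → . S b num], [S → . b B B], [Y → . F id], [Y → . S] }  — shift
  I1: { [F → , . S], [S → . S b num], [S → . b B B] }  — shift
  I2: { [B' → B .] }  — accept
  I3: { [B → F . id], [F → . , S], [F → . F F a], [F → . Y num b], [F → F . F a], [S → . S b num], [S → . b B B], [Y → . F id], [Y → . S], [Y → F . id] }  — shift
  I4: { [S → S . b num], [Y → S .] }  — shift, reduce
  I5: { [F → Y . num b] }  — shift
  I6: { [B → . F id], [B → . id], [F → . , S], [F → . F F a], [F → . Y num b], [S → . S b num], [S → . b B B], [S → b . B B], [Y → . F id], [Y → . S] }  — shift
  I7: { [B → id .] }  — reduce
  I8: { [B → . F id], [B → . id], [F → . , S], [F → . F F a], [F → . Y num b], [S → . S b num], [S → . b B B], [S → b B . B], [Y → . F id], [Y → . S] }  — shift
  I9: { [S → b B B .] }  — reduce
  I10: { [F → Y num . b] }  — shift
  I11: { [F → Y num b .] }  — reduce
  I12: { [S → S b . num] }  — shift
  I13: { [S → S b num .] }  — reduce
  I14: { [F → . , S], [F → . F F a], [F → . Y num b], [F → F . F a], [F → F F . a], [S → . S b num], [S → . b B B], [Y → . F id], [Y → . S], [Y → F . id] }  — shift
  I15: { [B → F id .], [Y → F id .] }  — 2 reduces
  I16: { [F → F F a .] }  — reduce
  I17: { [Y → F id .] }  — reduce
  I18: { [F → , S .], [S → S . b num] }  — shift, reduce

I15 contains complete items [B → F id .], [Y → F id .] — reduce-reduce conflict.

Answer: Yes — I15: [B → F id .] vs [Y → F id .]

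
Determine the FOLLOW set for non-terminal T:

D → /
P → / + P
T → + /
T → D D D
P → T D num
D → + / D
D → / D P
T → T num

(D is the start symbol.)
{ '+', '/', 'num' }

In P → T D num: T is followed by D num, add FIRST(D num) \ {ε} = { '+', '/' }
In T → T num: T is followed by num, add FIRST(num) \ {ε} = { 'num' }

Taking the union: FOLLOW(T) = { '+', '/', 'num' }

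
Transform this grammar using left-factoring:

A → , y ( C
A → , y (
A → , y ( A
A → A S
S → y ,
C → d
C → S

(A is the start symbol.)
A → , y ( A'
A' → C
A' → ε
A' → A
A → A S
S → y ,
C → d
C → S

Left-factoring transforms A → αβ₁ | αβ₂ into A → αA' and A' → β₁ | β₂
(α is the longest common prefix among the alternatives). Repeat until
no nonterminal has two alternatives with a common prefix.

Round 1: A has alternatives sharing prefix ', y ('. Introduce A': A → , y ( A'
  Add: A' → C
  Add: A' → ε
  Add: A' → A

No remaining common prefixes — done.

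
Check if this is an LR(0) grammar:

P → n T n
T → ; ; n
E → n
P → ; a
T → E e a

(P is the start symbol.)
A grammar is LR(0) if no state in the canonical LR(0) collection has:
  - both a shift item (dot before a terminal) and a complete item (shift-reduce conflict), or
  - two or more complete items (reduce-reduce conflict; the accept item [P' → P .] counts as a complete item here).

Augment with P' → P and build the canonical LR(0) collection (I0 = CLOSURE({[P' → . P]}), then GOTO on every symbol after a dot until no new states appear). It has 14 states:
  I0: { [P → . ; a], [P → . n T n], [P' → . P] }  — shift
  I1: { [P → ; . a] }  — shift
  I2: { [P' → P .] }  — accept
  I3: { [E → . n], [P → n . T n], [T → . ; ; n], [T → . E e a] }  — shift
  I4: { [T → ; . ; n] }  — shift
  I5: { [T → E . e a] }  — shift
  I6: { [P → n T . n] }  — shift
  I7: { [E → n .] }  — reduce
  I8: { [P → n T n .] }  — reduce
  I9: { [T → E e . a] }  — shift
  I10: { [T → E e a .] }  — reduce
  I11: { [T → ; ; . n] }  — shift
  I12: { [T → ; ; n .] }  — reduce
  I13: { [P → ; a .] }  — reduce

Every state is either a pure shift/goto state or contains exactly one complete item and nothing to shift — no conflicts. The grammar is LR(0).

Answer: Yes, the grammar is LR(0)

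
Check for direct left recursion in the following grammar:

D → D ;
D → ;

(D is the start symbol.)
Direct left recursion occurs when N → N α for some non-terminal N (the right-hand side begins with the left-hand side itself).

D → D ;: LEFT RECURSIVE (starts with D)
D → ;: starts with ';'

The grammar has direct left recursion on: D.

Answer: Yes, D is left-recursive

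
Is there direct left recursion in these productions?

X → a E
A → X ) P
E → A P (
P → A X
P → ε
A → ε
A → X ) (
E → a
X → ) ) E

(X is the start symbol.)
No direct left recursion

Direct left recursion occurs when N → N α for some non-terminal N (the right-hand side begins with the left-hand side itself).

X → a E: starts with a
A → X ) P: starts with X
E → A P (: starts with A
P → A X: starts with A
P → ε: starts with ε
A → ε: starts with ε
A → X ) (: starts with X
E → a: starts with a
X → ) ) E: starts with ')'

No direct left recursion found.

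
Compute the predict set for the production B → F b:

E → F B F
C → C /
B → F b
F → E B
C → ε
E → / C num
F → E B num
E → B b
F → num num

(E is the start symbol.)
{ '/', 'num' }

PREDICT(B → F b) = (FIRST(RHS) \ {ε}) ∪ (FOLLOW(B) if ε ∈ FIRST(RHS), i.e. RHS ⇒* ε)
FIRST(F) = { '/', 'num' }
FIRST(F b) = { '/', 'num' }
ε ∉ FIRST(F b), so FOLLOW(B) is not added.
PREDICT(B → F b) = { '/', 'num' }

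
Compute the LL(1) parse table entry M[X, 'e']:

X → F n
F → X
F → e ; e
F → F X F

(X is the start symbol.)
X → F n

To find M[X, 'e'], we find productions for X where 'e' is in the predict set (PREDICT(N → α) = (FIRST(α) \ {ε}) ∪ (FOLLOW(N) if α ⇒* ε)).

Relevant sets:
  FIRST(F) = { 'e' }

X → F n: PREDICT = { 'e' }
  'e' is in predict set, so this production goes in M[X, 'e']

M[X, 'e'] = X → F n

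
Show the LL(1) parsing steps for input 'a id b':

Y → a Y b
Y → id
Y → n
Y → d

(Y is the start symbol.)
LL(1) parsing maintains a stack (initially the start symbol over $) and the input. At each step: if the stack top is a terminal, match it against the current input token; if it is a non-terminal N, replace it with the RHS of M[N, lookahead] (the unique production whose predict set contains the lookahead).

Stack is shown with the top on the left.

Stack    Input     Action
-------------------------
Y $      a id b $  output Y → a Y b
a Y b $  a id b $  match 'a'
Y b $    id b $    output Y → id
id b $   id b $    match 'id'
b $      b $       match 'b'
$        $         accept

The string is accepted.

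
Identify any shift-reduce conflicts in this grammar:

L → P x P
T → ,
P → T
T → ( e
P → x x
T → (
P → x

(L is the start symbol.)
Yes — I1: [T → ( .] vs [T → ( . e]; I6: [P → x .] vs [P → x . x]

Augment with L' → L and build the canonical LR(0) collection (I0 = CLOSURE({[L' → . L]}), then GOTO on every symbol after a dot until no new states appear). It has 11 states:
  I0: { [L → . P x P], [L' → . L], [P → . T], [P → . x x], [P → . x], [T → . ( e], [T → . (], [T → . ,] }  — shift
  I1: { [T → ( . e], [T → ( .] }  — shift, reduce
  I2: { [T → , .] }  — reduce
  I3: { [L' → L .] }  — accept
  I4: { [L → P . x P] }  — shift
  I5: { [P → T .] }  — reduce
  I6: { [P → x . x], [P → x .] }  — shift, reduce
  I7: { [P → x x .] }  — reduce
  I8: { [L → P x . P], [P → . T], [P → . x x], [P → . x], [T → . ( e], [T → . (], [T → . ,] }  — shift
  I9: { [L → P x P .] }  — reduce
  I10: { [T → ( e .] }  — reduce

I1 contains reduce item [T → ( .] and shift item [T → ( . e] — shift-reduce conflict.
I6 contains reduce item [P → x .] and shift item [P → x . x] — shift-reduce conflict.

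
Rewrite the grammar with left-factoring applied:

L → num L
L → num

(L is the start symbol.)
L → num L'
L' → L
L' → ε

Left-factoring transforms A → αβ₁ | αβ₂ into A → αA' and A' → β₁ | β₂
(α is the longest common prefix among the alternatives). Repeat until
no nonterminal has two alternatives with a common prefix.

Round 1: L has alternatives sharing prefix 'num'. Introduce L': L → num L'
  Add: L' → L
  Add: L' → ε

No remaining common prefixes — done.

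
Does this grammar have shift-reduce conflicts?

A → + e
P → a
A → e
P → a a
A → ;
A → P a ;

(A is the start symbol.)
A shift-reduce conflict occurs when an LR(0) state has both:
  - a complete (reduce) item [A → α .] (dot at the end), and
  - a shift item [B → β . c γ] (dot before a terminal).

Augment with A' → A and build the canonical LR(0) collection (I0 = CLOSURE({[A' → . A]}), then GOTO on every symbol after a dot until no new states appear). It has 11 states:
  I0: { [A → . + e], [A → . ;], [A → . P a ;], [A → . e], [A' → . A], [P → . a a], [P → . a] }  — shift
  I1: { [A → + . e] }  — shift
  I2: { [A → ; .] }  — reduce
  I3: { [A' → A .] }  — accept
  I4: { [A → P . a ;] }  — shift
  I5: { [P → a . a], [P → a .] }  — shift, reduce
  I6: { [A → e .] }  — reduce
  I7: { [P → a a .] }  — reduce
  I8: { [A → P a . ;] }  — shift
  I9: { [A → P a ; .] }  — reduce
  I10: { [A → + e .] }  — reduce

I5 contains reduce item [P → a .] and shift item [P → a . a] — shift-reduce conflict.

Answer: Yes — I5: [P → a .] vs [P → a . a]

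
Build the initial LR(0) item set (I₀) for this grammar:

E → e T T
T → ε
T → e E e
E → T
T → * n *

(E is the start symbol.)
First, augment the grammar with E' → E
I₀ = CLOSURE({ [E' → . E] }):
  [E' → . E] has the dot before E: add [E → . e T T], [E → . T]
  [E → . T] has the dot before T: add [T → .], [T → . e E e], [T → . * n *]
No further items can be added.

I₀ = { [E → . T], [E → . e T T], [E' → . E], [T → . * n *], [T → . e E e], [T → .] }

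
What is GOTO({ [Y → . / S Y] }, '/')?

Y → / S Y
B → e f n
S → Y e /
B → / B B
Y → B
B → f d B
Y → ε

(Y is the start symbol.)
GOTO(I, '/') = CLOSURE({ [A → αX.β] : [A → α.Xβ] ∈ I, X = '/' })

Items with dot before '/', with the dot advanced:
  [Y → . / S Y] → [Y → / . S Y]
Closure of the advanced items:
  [Y → / . S Y] has the dot before S: add [S → . Y e /]
  [S → . Y e /] has the dot before Y: add [Y → . / S Y], [Y → . B], [Y → .]
  [Y → . B] has the dot before B: add [B → . e f n], [B → . / B B], [B → . f d B]

GOTO = { [B → . / B B], [B → . e f n], [B → . f d B], [S → . Y e /], [Y → . / S Y], [Y → . B], [Y → .], [Y → / . S Y] }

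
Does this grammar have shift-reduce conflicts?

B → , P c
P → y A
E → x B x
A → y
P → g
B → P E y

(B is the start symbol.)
No shift-reduce conflicts

A shift-reduce conflict occurs when an LR(0) state has both:
  - a complete (reduce) item [A → α .] (dot at the end), and
  - a shift item [B → β . c γ] (dot before a terminal).

Augment with B' → B and build the canonical LR(0) collection (I0 = CLOSURE({[B' → . B]}), then GOTO on every symbol after a dot until no new states appear). It has 15 states:
  I0: { [B → . , P c], [B → . P E y], [B' → . B], [P → . g], [P → . y A] }  — shift
  I1: { [B → , . P c], [P → . g], [P → . y A] }  — shift
  I2: { [B' → B .] }  — accept
  I3: { [B → P . E y], [E → . x B x] }  — shift
  I4: { [P → g .] }  — reduce
  I5: { [A → . y], [P → y . A] }  — shift
  I6: { [P → y A .] }  — reduce
  I7: { [A → y .] }  — reduce
  I8: { [B → P E . y] }  — shift
  I9: { [B → . , P c], [B → . P E y], [E → x . B x], [P → . g], [P → . y A] }  — shift
  I10: { [E → x B . x] }  — shift
  I11: { [E → x B x .] }  — reduce
  I12: { [B → P E y .] }  — reduce
  I13: { [B → , P . c] }  — shift
  I14: { [B → , P c .] }  — reduce

No state contains both a complete item and a shift item.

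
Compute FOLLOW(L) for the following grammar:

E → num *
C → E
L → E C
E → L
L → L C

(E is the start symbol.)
{ $, 'num' }

To compute FOLLOW(L), find every occurrence of L on a right-hand side N → α L β: add FIRST(β) \ {ε}, and if β is empty or nullable also add FOLLOW(N). Iterate to a fixed point.

In E → L: L is at the end, add FOLLOW(E)
In L → L C: L is followed by C, add FIRST(C) \ {ε} = { 'num' }

The FOLLOW sets referred to above (computed the same way, to a fixed point):
  FOLLOW(E) = { $, 'num' }

Taking the union: FOLLOW(L) = { $, 'num' }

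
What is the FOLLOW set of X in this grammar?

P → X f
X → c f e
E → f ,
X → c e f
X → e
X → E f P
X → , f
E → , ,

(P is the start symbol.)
{ 'f' }

To compute FOLLOW(X), find every occurrence of X on a right-hand side N → α X β: add FIRST(β) \ {ε}, and if β is empty or nullable also add FOLLOW(N). Iterate to a fixed point.

In P → X f: X is followed by f, add FIRST(f) \ {ε} = { 'f' }

Taking the union: FOLLOW(X) = { 'f' }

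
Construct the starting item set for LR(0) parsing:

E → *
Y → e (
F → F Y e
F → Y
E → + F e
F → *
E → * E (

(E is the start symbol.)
First, augment the grammar with E' → E
I₀ = CLOSURE({ [E' → . E] }):
  [E' → . E] has the dot before E: add [E → . *], [E → . + F e], [E → . * E (]
No further items can be added.

I₀ = { [E → . * E (], [E → . *], [E → . + F e], [E' → . E] }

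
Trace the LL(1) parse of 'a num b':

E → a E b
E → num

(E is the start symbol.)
Stack is shown with the top on the left.

Stack    Input      Action
--------------------------
E $      a num b $  output E → a E b
a E b $  a num b $  match 'a'
E b $    num b $    output E → num
num b $  num b $    match 'num'
b $      b $        match 'b'
$        $          accept

The string is accepted.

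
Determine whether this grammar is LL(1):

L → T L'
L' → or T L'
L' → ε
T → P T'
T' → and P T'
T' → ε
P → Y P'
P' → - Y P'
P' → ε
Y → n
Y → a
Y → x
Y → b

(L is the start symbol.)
Relevant sets:
  FOLLOW(L') = { $ }
  FOLLOW(T') = { $, 'or' }
  FOLLOW(P') = { $, 'and', 'or' }

For L':
  PREDICT(L' → or T L') = { 'or' }
  PREDICT(L' → ε) = { $ }
For T':
  PREDICT(T' → and P T') = { 'and' }
  PREDICT(T' → ε) = { $, 'or' }
For P':
  PREDICT(P' → '-' Y P') = { '-' }
  PREDICT(P' → ε) = { $, 'and', 'or' }
For Y:
  PREDICT(Y → n) = { 'n' }
  PREDICT(Y → a) = { 'a' }
  PREDICT(Y → x) = { 'x' }
  PREDICT(Y → b) = { 'b' }
L, T, P have a single production, so nothing to check there.

All predict sets are disjoint. The grammar IS LL(1).

Answer: Yes, the grammar is LL(1).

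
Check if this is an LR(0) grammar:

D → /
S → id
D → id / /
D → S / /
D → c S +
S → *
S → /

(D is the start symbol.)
Augment with D' → D and build the canonical LR(0) collection (I0 = CLOSURE({[D' → . D]}), then GOTO on every symbol after a dot until no new states appear). It has 15 states:
  I0: { [D → . /], [D → . S / /], [D → . c S +], [D → . id / /], [D' → . D], [S → . *], [S → . /], [S → . id] }  — shift
  I1: { [S → * .] }  — reduce
  I2: { [D → / .], [S → / .] }  — 2 reduces
  I3: { [D' → D .] }  — accept
  I4: { [D → S . / /] }  — shift
  I5: { [D → c . S +], [S → . *], [S → . /], [S → . id] }  — shift
  I6: { [D → id . / /], [S → id .] }  — shift, reduce
  I7: { [D → id / . /] }  — shift
  I8: { [D → id / / .] }  — reduce
  I9: { [S → / .] }  — reduce
  I10: { [D → c S . +] }  — shift
  I11: { [S → id .] }  — reduce
  I12: { [D → c S + .] }  — reduce
  I13: { [D → S / . /] }  — shift
  I14: { [D → S / / .] }  — reduce

Conflict in state I2:
  Reduce-reduce conflict: [D → / .] and [S → / .]
So the grammar is NOT LR(0).

Answer: No. Reduce-reduce conflict: [D → / .] and [S → / .]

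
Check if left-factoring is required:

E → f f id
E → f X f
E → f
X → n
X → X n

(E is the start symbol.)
Yes, E has productions with common prefix 'f'

Left-factoring is needed when two productions for the same non-terminal
share a common prefix on the right-hand side.

Productions for E:
  E → f f id
  E → f X f
  E → f
Productions for X:
  X → n
  X → X n

Found common prefix 'f' in productions for E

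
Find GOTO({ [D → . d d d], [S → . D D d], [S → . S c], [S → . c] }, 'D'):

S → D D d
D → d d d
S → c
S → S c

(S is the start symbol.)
GOTO(I, 'D') = CLOSURE({ [A → αX.β] : [A → α.Xβ] ∈ I, X = 'D' })

Items with dot before 'D', with the dot advanced:
  [S → . D D d] → [S → D . D d]
Closure of the advanced items:
  [S → D . D d] has the dot before D: add [D → . d d d]

GOTO = { [D → . d d d], [S → D . D d] }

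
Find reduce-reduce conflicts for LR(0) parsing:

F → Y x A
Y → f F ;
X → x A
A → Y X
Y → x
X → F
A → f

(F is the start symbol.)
No reduce-reduce conflicts

A reduce-reduce conflict occurs when an LR(0) state has two complete items [A → α .] and [B → β .] — both call for a reduction, and with no lookahead the parser cannot choose between them.

Augment with F' → F and build the canonical LR(0) collection (I0 = CLOSURE({[F' → . F]}), then GOTO on every symbol after a dot until no new states appear). It has 15 states:
  I0: { [F → . Y x A], [F' → . F], [Y → . f F ;], [Y → . x] }  — shift
  I1: { [F' → F .] }  — accept
  I2: { [F → Y . x A] }  — shift
  I3: { [F → . Y x A], [Y → . f F ;], [Y → . x], [Y → f . F ;] }  — shift
  I4: { [Y → x .] }  — reduce
  I5: { [Y → f F . ;] }  — shift
  I6: { [Y → f F ; .] }  — reduce
  I7: { [A → . Y X], [A → . f], [F → Y x . A], [Y → . f F ;], [Y → . x] }  — shift
  I8: { [F → Y x A .] }  — reduce
  I9: { [A → Y . X], [F → . Y x A], [X → . F], [X → . x A], [Y → . f F ;], [Y → . x] }  — shift
  I10: { [A → f .], [F → . Y x A], [Y → . f F ;], [Y → . x], [Y → f . F ;] }  — shift, reduce
  I11: { [X → F .] }  — reduce
  I12: { [A → Y X .] }  — reduce
  I13: { [A → . Y X], [A → . f], [X → x . A], [Y → . f F ;], [Y → . x], [Y → x .] }  — shift, reduce
  I14: { [X → x A .] }  — reduce

No state contains more than one complete item.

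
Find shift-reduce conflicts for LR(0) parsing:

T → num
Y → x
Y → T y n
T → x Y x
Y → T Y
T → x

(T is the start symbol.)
Yes — I3: [T → x .] vs [T → . num]; I6: [T → x .] vs [T → . num]

Augment with T' → T and build the canonical LR(0) collection (I0 = CLOSURE({[T' → . T]}), then GOTO on every symbol after a dot until no new states appear). It has 11 states:
  I0: { [T → . num], [T → . x Y x], [T → . x], [T' → . T] }  — shift
  I1: { [T' → T .] }  — accept
  I2: { [T → num .] }  — reduce
  I3: { [T → . num], [T → . x Y x], [T → . x], [T → x . Y x], [T → x .], [Y → . T Y], [Y → . T y n], [Y → . x] }  — shift, reduce
  I4: { [T → . num], [T → . x Y x], [T → . x], [Y → . T Y], [Y → . T y n], [Y → . x], [Y → T . Y], [Y → T . y n] }  — shift
  I5: { [T → x Y . x] }  — shift
  I6: { [T → . num], [T → . x Y x], [T → . x], [T → x . Y x], [T → x .], [Y → . T Y], [Y → . T y n], [Y → . x], [Y → x .] }  — shift, 2 reduces
  I7: { [T → x Y x .] }  — reduce
  I8: { [Y → T Y .] }  — reduce
  I9: { [Y → T y . n] }  — shift
  I10: { [Y → T y n .] }  — reduce

I3 contains reduce item [T → x .] and shift items [T → . num], [T → . x], [T → . x Y x], [Y → . x] — shift-reduce conflict.
I6 contains reduce items [T → x .], [Y → x .] and shift items [T → . num], [T → . x], [T → . x Y x], [Y → . x] — shift-reduce conflict.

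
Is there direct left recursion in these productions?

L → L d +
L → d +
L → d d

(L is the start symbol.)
Yes, L is left-recursive

Direct left recursion occurs when N → N α for some non-terminal N (the right-hand side begins with the left-hand side itself).

L → L d +: LEFT RECURSIVE (starts with L)
L → d +: starts with d
L → d d: starts with d

The grammar has direct left recursion on: L.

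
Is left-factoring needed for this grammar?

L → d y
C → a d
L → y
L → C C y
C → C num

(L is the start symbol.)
Left-factoring is needed when two productions for the same non-terminal
share a common prefix on the right-hand side.

Productions for L:
  L → d y
  L → y
  L → C C y
Productions for C:
  C → a d
  C → C num

No common prefixes found.

Answer: No, left-factoring is not needed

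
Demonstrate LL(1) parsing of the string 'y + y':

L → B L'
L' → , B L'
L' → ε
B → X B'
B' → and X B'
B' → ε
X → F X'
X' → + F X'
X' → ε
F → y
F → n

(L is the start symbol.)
LL(1) parsing maintains a stack (initially the start symbol over $) and the input. At each step: if the stack top is a terminal, match it against the current input token; if it is a non-terminal N, replace it with the RHS of M[N, lookahead] (the unique production whose predict set contains the lookahead).

Stack is shown with the top on the left.

Stack           Input    Action
-------------------------------
L $             y + y $  output L → B L'
B L' $          y + y $  output B → X B'
X B' L' $       y + y $  output X → F X'
F X' B' L' $    y + y $  output F → y
y X' B' L' $    y + y $  match 'y'
X' B' L' $      + y $    output X' → + F X'
+ F X' B' L' $  + y $    match '+'
F X' B' L' $    y $      output F → y
y X' B' L' $    y $      match 'y'
X' B' L' $      $        output X' → ε
B' L' $         $        output B' → ε
L' $            $        output L' → ε
$               $        accept

The string is accepted.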